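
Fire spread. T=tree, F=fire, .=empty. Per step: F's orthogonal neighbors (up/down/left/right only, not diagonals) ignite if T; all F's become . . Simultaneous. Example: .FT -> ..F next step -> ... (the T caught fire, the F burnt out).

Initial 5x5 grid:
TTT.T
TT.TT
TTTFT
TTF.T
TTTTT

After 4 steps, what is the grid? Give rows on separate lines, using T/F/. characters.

Step 1: 5 trees catch fire, 2 burn out
  TTT.T
  TT.FT
  TTF.F
  TF..T
  TTFTT
Step 2: 6 trees catch fire, 5 burn out
  TTT.T
  TT..F
  TF...
  F...F
  TF.FT
Step 3: 5 trees catch fire, 6 burn out
  TTT.F
  TF...
  F....
  .....
  F...F
Step 4: 2 trees catch fire, 5 burn out
  TFT..
  F....
  .....
  .....
  .....

TFT..
F....
.....
.....
.....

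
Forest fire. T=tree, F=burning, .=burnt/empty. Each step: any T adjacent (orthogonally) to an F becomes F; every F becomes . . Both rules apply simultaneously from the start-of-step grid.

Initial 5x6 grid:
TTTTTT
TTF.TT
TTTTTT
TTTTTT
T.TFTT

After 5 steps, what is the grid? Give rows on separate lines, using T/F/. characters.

Step 1: 6 trees catch fire, 2 burn out
  TTFTTT
  TF..TT
  TTFTTT
  TTTFTT
  T.F.FT
Step 2: 8 trees catch fire, 6 burn out
  TF.FTT
  F...TT
  TF.FTT
  TTF.FT
  T....F
Step 3: 6 trees catch fire, 8 burn out
  F...FT
  ....TT
  F...FT
  TF...F
  T.....
Step 4: 4 trees catch fire, 6 burn out
  .....F
  ....FT
  .....F
  F.....
  T.....
Step 5: 2 trees catch fire, 4 burn out
  ......
  .....F
  ......
  ......
  F.....

......
.....F
......
......
F.....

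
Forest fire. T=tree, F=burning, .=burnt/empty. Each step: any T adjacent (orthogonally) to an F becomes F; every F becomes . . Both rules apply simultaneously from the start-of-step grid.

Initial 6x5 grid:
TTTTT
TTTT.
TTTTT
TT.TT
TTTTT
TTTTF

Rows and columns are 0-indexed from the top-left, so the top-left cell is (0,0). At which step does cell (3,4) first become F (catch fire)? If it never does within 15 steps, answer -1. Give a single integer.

Step 1: cell (3,4)='T' (+2 fires, +1 burnt)
Step 2: cell (3,4)='F' (+3 fires, +2 burnt)
  -> target ignites at step 2
Step 3: cell (3,4)='.' (+4 fires, +3 burnt)
Step 4: cell (3,4)='.' (+3 fires, +4 burnt)
Step 5: cell (3,4)='.' (+4 fires, +3 burnt)
Step 6: cell (3,4)='.' (+4 fires, +4 burnt)
Step 7: cell (3,4)='.' (+4 fires, +4 burnt)
Step 8: cell (3,4)='.' (+2 fires, +4 burnt)
Step 9: cell (3,4)='.' (+1 fires, +2 burnt)
Step 10: cell (3,4)='.' (+0 fires, +1 burnt)
  fire out at step 10

2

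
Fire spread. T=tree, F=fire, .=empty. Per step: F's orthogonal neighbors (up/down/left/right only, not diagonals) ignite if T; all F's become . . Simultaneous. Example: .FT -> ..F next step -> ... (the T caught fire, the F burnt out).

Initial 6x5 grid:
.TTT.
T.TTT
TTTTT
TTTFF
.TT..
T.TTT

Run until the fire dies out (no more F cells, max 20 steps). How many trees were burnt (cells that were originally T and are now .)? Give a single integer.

Answer: 20

Derivation:
Step 1: +3 fires, +2 burnt (F count now 3)
Step 2: +5 fires, +3 burnt (F count now 5)
Step 3: +6 fires, +5 burnt (F count now 6)
Step 4: +3 fires, +6 burnt (F count now 3)
Step 5: +3 fires, +3 burnt (F count now 3)
Step 6: +0 fires, +3 burnt (F count now 0)
Fire out after step 6
Initially T: 21, now '.': 29
Total burnt (originally-T cells now '.'): 20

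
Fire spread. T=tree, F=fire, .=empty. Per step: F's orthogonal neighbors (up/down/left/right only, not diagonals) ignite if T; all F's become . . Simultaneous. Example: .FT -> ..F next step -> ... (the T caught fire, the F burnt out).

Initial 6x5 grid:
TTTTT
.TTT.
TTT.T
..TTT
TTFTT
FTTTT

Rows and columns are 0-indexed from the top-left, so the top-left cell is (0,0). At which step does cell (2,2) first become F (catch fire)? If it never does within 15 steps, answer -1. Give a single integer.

Step 1: cell (2,2)='T' (+6 fires, +2 burnt)
Step 2: cell (2,2)='F' (+4 fires, +6 burnt)
  -> target ignites at step 2
Step 3: cell (2,2)='.' (+4 fires, +4 burnt)
Step 4: cell (2,2)='.' (+5 fires, +4 burnt)
Step 5: cell (2,2)='.' (+2 fires, +5 burnt)
Step 6: cell (2,2)='.' (+2 fires, +2 burnt)
Step 7: cell (2,2)='.' (+0 fires, +2 burnt)
  fire out at step 7

2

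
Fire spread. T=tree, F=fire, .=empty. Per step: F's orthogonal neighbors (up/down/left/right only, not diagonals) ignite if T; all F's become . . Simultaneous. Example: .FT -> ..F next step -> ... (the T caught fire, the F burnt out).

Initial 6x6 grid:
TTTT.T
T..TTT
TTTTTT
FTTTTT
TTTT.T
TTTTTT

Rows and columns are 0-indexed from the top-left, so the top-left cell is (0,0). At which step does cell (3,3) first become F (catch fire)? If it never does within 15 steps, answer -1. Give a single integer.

Step 1: cell (3,3)='T' (+3 fires, +1 burnt)
Step 2: cell (3,3)='T' (+5 fires, +3 burnt)
Step 3: cell (3,3)='F' (+5 fires, +5 burnt)
  -> target ignites at step 3
Step 4: cell (3,3)='.' (+5 fires, +5 burnt)
Step 5: cell (3,3)='.' (+5 fires, +5 burnt)
Step 6: cell (3,3)='.' (+5 fires, +5 burnt)
Step 7: cell (3,3)='.' (+2 fires, +5 burnt)
Step 8: cell (3,3)='.' (+1 fires, +2 burnt)
Step 9: cell (3,3)='.' (+0 fires, +1 burnt)
  fire out at step 9

3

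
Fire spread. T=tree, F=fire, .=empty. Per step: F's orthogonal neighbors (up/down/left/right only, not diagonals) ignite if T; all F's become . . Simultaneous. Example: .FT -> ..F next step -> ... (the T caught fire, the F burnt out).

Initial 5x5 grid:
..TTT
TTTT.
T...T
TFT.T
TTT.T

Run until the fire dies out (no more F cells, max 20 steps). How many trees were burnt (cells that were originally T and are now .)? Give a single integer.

Step 1: +3 fires, +1 burnt (F count now 3)
Step 2: +3 fires, +3 burnt (F count now 3)
Step 3: +1 fires, +3 burnt (F count now 1)
Step 4: +1 fires, +1 burnt (F count now 1)
Step 5: +1 fires, +1 burnt (F count now 1)
Step 6: +2 fires, +1 burnt (F count now 2)
Step 7: +1 fires, +2 burnt (F count now 1)
Step 8: +1 fires, +1 burnt (F count now 1)
Step 9: +0 fires, +1 burnt (F count now 0)
Fire out after step 9
Initially T: 16, now '.': 22
Total burnt (originally-T cells now '.'): 13

Answer: 13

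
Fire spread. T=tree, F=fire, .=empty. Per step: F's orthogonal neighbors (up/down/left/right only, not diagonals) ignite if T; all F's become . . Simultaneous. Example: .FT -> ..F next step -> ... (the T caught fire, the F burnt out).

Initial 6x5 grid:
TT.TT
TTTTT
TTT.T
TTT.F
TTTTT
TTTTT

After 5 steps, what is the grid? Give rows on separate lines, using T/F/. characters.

Step 1: 2 trees catch fire, 1 burn out
  TT.TT
  TTTTT
  TTT.F
  TTT..
  TTTTF
  TTTTT
Step 2: 3 trees catch fire, 2 burn out
  TT.TT
  TTTTF
  TTT..
  TTT..
  TTTF.
  TTTTF
Step 3: 4 trees catch fire, 3 burn out
  TT.TF
  TTTF.
  TTT..
  TTT..
  TTF..
  TTTF.
Step 4: 5 trees catch fire, 4 burn out
  TT.F.
  TTF..
  TTT..
  TTF..
  TF...
  TTF..
Step 5: 5 trees catch fire, 5 burn out
  TT...
  TF...
  TTF..
  TF...
  F....
  TF...

TT...
TF...
TTF..
TF...
F....
TF...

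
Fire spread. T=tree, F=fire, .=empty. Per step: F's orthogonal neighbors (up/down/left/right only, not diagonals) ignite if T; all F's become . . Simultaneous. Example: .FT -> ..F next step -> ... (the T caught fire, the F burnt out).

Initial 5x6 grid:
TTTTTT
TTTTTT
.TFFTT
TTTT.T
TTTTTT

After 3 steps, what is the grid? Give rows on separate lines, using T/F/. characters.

Step 1: 6 trees catch fire, 2 burn out
  TTTTTT
  TTFFTT
  .F..FT
  TTFF.T
  TTTTTT
Step 2: 8 trees catch fire, 6 burn out
  TTFFTT
  TF..FT
  .....F
  TF...T
  TTFFTT
Step 3: 8 trees catch fire, 8 burn out
  TF..FT
  F....F
  ......
  F....F
  TF..FT

TF..FT
F....F
......
F....F
TF..FT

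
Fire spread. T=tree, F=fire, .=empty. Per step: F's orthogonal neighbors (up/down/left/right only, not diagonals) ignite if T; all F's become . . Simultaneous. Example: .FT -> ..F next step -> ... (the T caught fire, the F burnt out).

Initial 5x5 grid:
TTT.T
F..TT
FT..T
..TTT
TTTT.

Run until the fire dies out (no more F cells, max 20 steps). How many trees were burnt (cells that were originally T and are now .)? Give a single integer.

Answer: 4

Derivation:
Step 1: +2 fires, +2 burnt (F count now 2)
Step 2: +1 fires, +2 burnt (F count now 1)
Step 3: +1 fires, +1 burnt (F count now 1)
Step 4: +0 fires, +1 burnt (F count now 0)
Fire out after step 4
Initially T: 15, now '.': 14
Total burnt (originally-T cells now '.'): 4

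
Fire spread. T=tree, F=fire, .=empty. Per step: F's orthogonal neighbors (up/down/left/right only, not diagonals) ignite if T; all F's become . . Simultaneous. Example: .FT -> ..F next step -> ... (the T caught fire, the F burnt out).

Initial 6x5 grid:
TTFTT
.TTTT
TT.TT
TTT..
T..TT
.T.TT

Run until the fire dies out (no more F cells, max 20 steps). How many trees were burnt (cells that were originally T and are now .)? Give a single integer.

Step 1: +3 fires, +1 burnt (F count now 3)
Step 2: +4 fires, +3 burnt (F count now 4)
Step 3: +3 fires, +4 burnt (F count now 3)
Step 4: +3 fires, +3 burnt (F count now 3)
Step 5: +2 fires, +3 burnt (F count now 2)
Step 6: +1 fires, +2 burnt (F count now 1)
Step 7: +0 fires, +1 burnt (F count now 0)
Fire out after step 7
Initially T: 21, now '.': 25
Total burnt (originally-T cells now '.'): 16

Answer: 16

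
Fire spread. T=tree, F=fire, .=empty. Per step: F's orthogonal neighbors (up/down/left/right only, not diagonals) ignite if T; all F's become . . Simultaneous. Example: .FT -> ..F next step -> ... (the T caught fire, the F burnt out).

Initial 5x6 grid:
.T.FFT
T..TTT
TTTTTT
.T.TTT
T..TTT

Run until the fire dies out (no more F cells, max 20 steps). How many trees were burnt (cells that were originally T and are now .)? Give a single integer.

Step 1: +3 fires, +2 burnt (F count now 3)
Step 2: +3 fires, +3 burnt (F count now 3)
Step 3: +4 fires, +3 burnt (F count now 4)
Step 4: +4 fires, +4 burnt (F count now 4)
Step 5: +3 fires, +4 burnt (F count now 3)
Step 6: +1 fires, +3 burnt (F count now 1)
Step 7: +0 fires, +1 burnt (F count now 0)
Fire out after step 7
Initially T: 20, now '.': 28
Total burnt (originally-T cells now '.'): 18

Answer: 18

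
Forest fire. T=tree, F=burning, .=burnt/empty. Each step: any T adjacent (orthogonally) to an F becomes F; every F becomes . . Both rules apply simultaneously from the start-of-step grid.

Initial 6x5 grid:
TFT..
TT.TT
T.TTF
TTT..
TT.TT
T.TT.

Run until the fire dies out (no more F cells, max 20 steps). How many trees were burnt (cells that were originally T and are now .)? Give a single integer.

Step 1: +5 fires, +2 burnt (F count now 5)
Step 2: +3 fires, +5 burnt (F count now 3)
Step 3: +2 fires, +3 burnt (F count now 2)
Step 4: +2 fires, +2 burnt (F count now 2)
Step 5: +2 fires, +2 burnt (F count now 2)
Step 6: +1 fires, +2 burnt (F count now 1)
Step 7: +0 fires, +1 burnt (F count now 0)
Fire out after step 7
Initially T: 19, now '.': 26
Total burnt (originally-T cells now '.'): 15

Answer: 15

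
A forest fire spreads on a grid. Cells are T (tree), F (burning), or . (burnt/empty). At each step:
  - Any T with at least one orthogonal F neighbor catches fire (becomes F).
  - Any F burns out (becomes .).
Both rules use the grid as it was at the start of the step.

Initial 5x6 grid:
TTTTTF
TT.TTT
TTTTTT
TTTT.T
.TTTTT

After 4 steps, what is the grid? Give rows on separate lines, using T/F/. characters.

Step 1: 2 trees catch fire, 1 burn out
  TTTTF.
  TT.TTF
  TTTTTT
  TTTT.T
  .TTTTT
Step 2: 3 trees catch fire, 2 burn out
  TTTF..
  TT.TF.
  TTTTTF
  TTTT.T
  .TTTTT
Step 3: 4 trees catch fire, 3 burn out
  TTF...
  TT.F..
  TTTTF.
  TTTT.F
  .TTTTT
Step 4: 3 trees catch fire, 4 burn out
  TF....
  TT....
  TTTF..
  TTTT..
  .TTTTF

TF....
TT....
TTTF..
TTTT..
.TTTTF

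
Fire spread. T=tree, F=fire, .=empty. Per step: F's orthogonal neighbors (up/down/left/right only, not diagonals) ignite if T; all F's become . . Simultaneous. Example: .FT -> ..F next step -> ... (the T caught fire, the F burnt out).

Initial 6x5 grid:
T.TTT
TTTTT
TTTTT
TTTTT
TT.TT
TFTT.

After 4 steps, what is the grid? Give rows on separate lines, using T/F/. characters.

Step 1: 3 trees catch fire, 1 burn out
  T.TTT
  TTTTT
  TTTTT
  TTTTT
  TF.TT
  F.FT.
Step 2: 3 trees catch fire, 3 burn out
  T.TTT
  TTTTT
  TTTTT
  TFTTT
  F..TT
  ...F.
Step 3: 4 trees catch fire, 3 burn out
  T.TTT
  TTTTT
  TFTTT
  F.FTT
  ...FT
  .....
Step 4: 5 trees catch fire, 4 burn out
  T.TTT
  TFTTT
  F.FTT
  ...FT
  ....F
  .....

T.TTT
TFTTT
F.FTT
...FT
....F
.....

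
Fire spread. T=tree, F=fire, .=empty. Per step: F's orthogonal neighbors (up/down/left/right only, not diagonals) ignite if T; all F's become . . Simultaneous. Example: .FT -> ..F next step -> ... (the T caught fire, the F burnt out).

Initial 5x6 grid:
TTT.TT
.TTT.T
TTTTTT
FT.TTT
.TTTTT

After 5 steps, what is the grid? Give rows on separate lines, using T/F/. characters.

Step 1: 2 trees catch fire, 1 burn out
  TTT.TT
  .TTT.T
  FTTTTT
  .F.TTT
  .TTTTT
Step 2: 2 trees catch fire, 2 burn out
  TTT.TT
  .TTT.T
  .FTTTT
  ...TTT
  .FTTTT
Step 3: 3 trees catch fire, 2 burn out
  TTT.TT
  .FTT.T
  ..FTTT
  ...TTT
  ..FTTT
Step 4: 4 trees catch fire, 3 burn out
  TFT.TT
  ..FT.T
  ...FTT
  ...TTT
  ...FTT
Step 5: 6 trees catch fire, 4 burn out
  F.F.TT
  ...F.T
  ....FT
  ...FTT
  ....FT

F.F.TT
...F.T
....FT
...FTT
....FT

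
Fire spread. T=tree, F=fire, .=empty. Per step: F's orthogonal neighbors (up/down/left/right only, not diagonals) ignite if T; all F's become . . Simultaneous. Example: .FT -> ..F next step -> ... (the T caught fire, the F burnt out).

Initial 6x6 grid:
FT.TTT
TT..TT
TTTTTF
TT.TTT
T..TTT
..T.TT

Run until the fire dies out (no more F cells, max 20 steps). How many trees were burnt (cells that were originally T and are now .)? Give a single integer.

Answer: 24

Derivation:
Step 1: +5 fires, +2 burnt (F count now 5)
Step 2: +7 fires, +5 burnt (F count now 7)
Step 3: +7 fires, +7 burnt (F count now 7)
Step 4: +5 fires, +7 burnt (F count now 5)
Step 5: +0 fires, +5 burnt (F count now 0)
Fire out after step 5
Initially T: 25, now '.': 35
Total burnt (originally-T cells now '.'): 24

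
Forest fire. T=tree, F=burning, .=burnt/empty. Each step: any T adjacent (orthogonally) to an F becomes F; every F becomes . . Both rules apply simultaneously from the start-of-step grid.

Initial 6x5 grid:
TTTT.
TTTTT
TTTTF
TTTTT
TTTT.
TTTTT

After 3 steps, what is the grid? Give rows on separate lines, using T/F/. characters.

Step 1: 3 trees catch fire, 1 burn out
  TTTT.
  TTTTF
  TTTF.
  TTTTF
  TTTT.
  TTTTT
Step 2: 3 trees catch fire, 3 burn out
  TTTT.
  TTTF.
  TTF..
  TTTF.
  TTTT.
  TTTTT
Step 3: 5 trees catch fire, 3 burn out
  TTTF.
  TTF..
  TF...
  TTF..
  TTTF.
  TTTTT

TTTF.
TTF..
TF...
TTF..
TTTF.
TTTTT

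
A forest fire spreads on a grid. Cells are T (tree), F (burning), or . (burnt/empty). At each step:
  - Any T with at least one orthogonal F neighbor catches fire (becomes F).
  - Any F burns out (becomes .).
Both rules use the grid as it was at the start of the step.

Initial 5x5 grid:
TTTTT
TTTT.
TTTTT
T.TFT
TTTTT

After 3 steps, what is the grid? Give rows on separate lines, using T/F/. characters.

Step 1: 4 trees catch fire, 1 burn out
  TTTTT
  TTTT.
  TTTFT
  T.F.F
  TTTFT
Step 2: 5 trees catch fire, 4 burn out
  TTTTT
  TTTF.
  TTF.F
  T....
  TTF.F
Step 3: 4 trees catch fire, 5 burn out
  TTTFT
  TTF..
  TF...
  T....
  TF...

TTTFT
TTF..
TF...
T....
TF...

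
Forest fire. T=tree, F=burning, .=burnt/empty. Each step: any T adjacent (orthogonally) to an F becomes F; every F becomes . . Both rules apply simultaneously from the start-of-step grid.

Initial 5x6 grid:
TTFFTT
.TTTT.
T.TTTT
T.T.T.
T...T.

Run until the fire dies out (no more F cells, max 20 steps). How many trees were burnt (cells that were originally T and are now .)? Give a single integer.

Step 1: +4 fires, +2 burnt (F count now 4)
Step 2: +6 fires, +4 burnt (F count now 6)
Step 3: +2 fires, +6 burnt (F count now 2)
Step 4: +2 fires, +2 burnt (F count now 2)
Step 5: +1 fires, +2 burnt (F count now 1)
Step 6: +0 fires, +1 burnt (F count now 0)
Fire out after step 6
Initially T: 18, now '.': 27
Total burnt (originally-T cells now '.'): 15

Answer: 15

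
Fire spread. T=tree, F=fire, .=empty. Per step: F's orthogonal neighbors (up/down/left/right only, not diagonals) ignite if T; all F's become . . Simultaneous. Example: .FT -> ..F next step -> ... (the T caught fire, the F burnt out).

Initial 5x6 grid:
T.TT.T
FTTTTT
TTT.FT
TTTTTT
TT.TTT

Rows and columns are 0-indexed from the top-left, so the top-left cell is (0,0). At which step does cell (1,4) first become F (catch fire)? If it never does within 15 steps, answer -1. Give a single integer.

Step 1: cell (1,4)='F' (+6 fires, +2 burnt)
  -> target ignites at step 1
Step 2: cell (1,4)='.' (+8 fires, +6 burnt)
Step 3: cell (1,4)='.' (+9 fires, +8 burnt)
Step 4: cell (1,4)='.' (+1 fires, +9 burnt)
Step 5: cell (1,4)='.' (+0 fires, +1 burnt)
  fire out at step 5

1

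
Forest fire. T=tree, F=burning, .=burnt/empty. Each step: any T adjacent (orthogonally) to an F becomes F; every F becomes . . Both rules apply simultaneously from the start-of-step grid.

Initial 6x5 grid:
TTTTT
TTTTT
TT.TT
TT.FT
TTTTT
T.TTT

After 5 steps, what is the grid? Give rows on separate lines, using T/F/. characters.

Step 1: 3 trees catch fire, 1 burn out
  TTTTT
  TTTTT
  TT.FT
  TT..F
  TTTFT
  T.TTT
Step 2: 5 trees catch fire, 3 burn out
  TTTTT
  TTTFT
  TT..F
  TT...
  TTF.F
  T.TFT
Step 3: 6 trees catch fire, 5 burn out
  TTTFT
  TTF.F
  TT...
  TT...
  TF...
  T.F.F
Step 4: 5 trees catch fire, 6 burn out
  TTF.F
  TF...
  TT...
  TF...
  F....
  T....
Step 5: 5 trees catch fire, 5 burn out
  TF...
  F....
  TF...
  F....
  .....
  F....

TF...
F....
TF...
F....
.....
F....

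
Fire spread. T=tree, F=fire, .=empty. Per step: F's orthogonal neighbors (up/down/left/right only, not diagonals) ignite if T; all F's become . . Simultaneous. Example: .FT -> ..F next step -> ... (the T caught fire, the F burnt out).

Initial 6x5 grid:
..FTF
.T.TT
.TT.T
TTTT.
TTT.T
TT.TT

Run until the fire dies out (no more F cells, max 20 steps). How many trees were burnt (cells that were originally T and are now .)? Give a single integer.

Answer: 4

Derivation:
Step 1: +2 fires, +2 burnt (F count now 2)
Step 2: +2 fires, +2 burnt (F count now 2)
Step 3: +0 fires, +2 burnt (F count now 0)
Fire out after step 3
Initially T: 19, now '.': 15
Total burnt (originally-T cells now '.'): 4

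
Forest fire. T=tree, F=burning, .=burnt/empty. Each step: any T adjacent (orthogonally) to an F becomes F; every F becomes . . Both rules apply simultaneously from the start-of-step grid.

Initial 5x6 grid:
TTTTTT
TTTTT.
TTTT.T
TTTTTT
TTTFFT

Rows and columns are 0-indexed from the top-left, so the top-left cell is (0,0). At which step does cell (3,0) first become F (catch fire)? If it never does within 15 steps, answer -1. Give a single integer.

Step 1: cell (3,0)='T' (+4 fires, +2 burnt)
Step 2: cell (3,0)='T' (+4 fires, +4 burnt)
Step 3: cell (3,0)='T' (+5 fires, +4 burnt)
Step 4: cell (3,0)='F' (+5 fires, +5 burnt)
  -> target ignites at step 4
Step 5: cell (3,0)='.' (+4 fires, +5 burnt)
Step 6: cell (3,0)='.' (+3 fires, +4 burnt)
Step 7: cell (3,0)='.' (+1 fires, +3 burnt)
Step 8: cell (3,0)='.' (+0 fires, +1 burnt)
  fire out at step 8

4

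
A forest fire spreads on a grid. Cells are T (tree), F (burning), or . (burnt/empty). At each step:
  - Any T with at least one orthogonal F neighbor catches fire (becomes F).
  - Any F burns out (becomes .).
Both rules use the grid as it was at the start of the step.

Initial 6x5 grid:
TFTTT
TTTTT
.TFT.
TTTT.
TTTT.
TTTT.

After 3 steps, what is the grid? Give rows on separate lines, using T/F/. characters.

Step 1: 7 trees catch fire, 2 burn out
  F.FTT
  TFFTT
  .F.F.
  TTFT.
  TTTT.
  TTTT.
Step 2: 6 trees catch fire, 7 burn out
  ...FT
  F..FT
  .....
  TF.F.
  TTFT.
  TTTT.
Step 3: 6 trees catch fire, 6 burn out
  ....F
  ....F
  .....
  F....
  TF.F.
  TTFT.

....F
....F
.....
F....
TF.F.
TTFT.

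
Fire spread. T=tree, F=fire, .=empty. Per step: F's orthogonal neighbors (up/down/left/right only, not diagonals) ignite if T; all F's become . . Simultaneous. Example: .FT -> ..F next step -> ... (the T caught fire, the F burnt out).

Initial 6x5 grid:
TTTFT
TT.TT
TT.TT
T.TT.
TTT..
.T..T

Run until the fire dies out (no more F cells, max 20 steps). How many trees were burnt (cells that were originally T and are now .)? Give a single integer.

Answer: 19

Derivation:
Step 1: +3 fires, +1 burnt (F count now 3)
Step 2: +3 fires, +3 burnt (F count now 3)
Step 3: +4 fires, +3 burnt (F count now 4)
Step 4: +3 fires, +4 burnt (F count now 3)
Step 5: +2 fires, +3 burnt (F count now 2)
Step 6: +2 fires, +2 burnt (F count now 2)
Step 7: +2 fires, +2 burnt (F count now 2)
Step 8: +0 fires, +2 burnt (F count now 0)
Fire out after step 8
Initially T: 20, now '.': 29
Total burnt (originally-T cells now '.'): 19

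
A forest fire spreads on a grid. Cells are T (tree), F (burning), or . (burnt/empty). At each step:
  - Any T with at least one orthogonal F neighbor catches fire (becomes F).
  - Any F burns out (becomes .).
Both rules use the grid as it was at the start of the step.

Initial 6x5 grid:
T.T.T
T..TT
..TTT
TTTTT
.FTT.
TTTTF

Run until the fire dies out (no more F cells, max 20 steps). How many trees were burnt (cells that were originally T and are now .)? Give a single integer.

Answer: 17

Derivation:
Step 1: +4 fires, +2 burnt (F count now 4)
Step 2: +5 fires, +4 burnt (F count now 5)
Step 3: +2 fires, +5 burnt (F count now 2)
Step 4: +2 fires, +2 burnt (F count now 2)
Step 5: +2 fires, +2 burnt (F count now 2)
Step 6: +1 fires, +2 burnt (F count now 1)
Step 7: +1 fires, +1 burnt (F count now 1)
Step 8: +0 fires, +1 burnt (F count now 0)
Fire out after step 8
Initially T: 20, now '.': 27
Total burnt (originally-T cells now '.'): 17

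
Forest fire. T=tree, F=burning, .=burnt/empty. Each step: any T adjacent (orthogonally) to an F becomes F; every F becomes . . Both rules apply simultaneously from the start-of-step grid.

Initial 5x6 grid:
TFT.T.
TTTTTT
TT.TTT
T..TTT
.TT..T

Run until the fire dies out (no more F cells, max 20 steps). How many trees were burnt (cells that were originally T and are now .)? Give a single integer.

Answer: 19

Derivation:
Step 1: +3 fires, +1 burnt (F count now 3)
Step 2: +3 fires, +3 burnt (F count now 3)
Step 3: +2 fires, +3 burnt (F count now 2)
Step 4: +3 fires, +2 burnt (F count now 3)
Step 5: +4 fires, +3 burnt (F count now 4)
Step 6: +2 fires, +4 burnt (F count now 2)
Step 7: +1 fires, +2 burnt (F count now 1)
Step 8: +1 fires, +1 burnt (F count now 1)
Step 9: +0 fires, +1 burnt (F count now 0)
Fire out after step 9
Initially T: 21, now '.': 28
Total burnt (originally-T cells now '.'): 19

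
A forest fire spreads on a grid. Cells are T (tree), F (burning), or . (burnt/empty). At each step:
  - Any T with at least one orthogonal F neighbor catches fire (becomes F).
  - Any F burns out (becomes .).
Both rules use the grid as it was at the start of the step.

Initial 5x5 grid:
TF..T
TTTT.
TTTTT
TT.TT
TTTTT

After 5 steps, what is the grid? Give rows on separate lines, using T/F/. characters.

Step 1: 2 trees catch fire, 1 burn out
  F...T
  TFTT.
  TTTTT
  TT.TT
  TTTTT
Step 2: 3 trees catch fire, 2 burn out
  ....T
  F.FT.
  TFTTT
  TT.TT
  TTTTT
Step 3: 4 trees catch fire, 3 burn out
  ....T
  ...F.
  F.FTT
  TF.TT
  TTTTT
Step 4: 3 trees catch fire, 4 burn out
  ....T
  .....
  ...FT
  F..TT
  TFTTT
Step 5: 4 trees catch fire, 3 burn out
  ....T
  .....
  ....F
  ...FT
  F.FTT

....T
.....
....F
...FT
F.FTT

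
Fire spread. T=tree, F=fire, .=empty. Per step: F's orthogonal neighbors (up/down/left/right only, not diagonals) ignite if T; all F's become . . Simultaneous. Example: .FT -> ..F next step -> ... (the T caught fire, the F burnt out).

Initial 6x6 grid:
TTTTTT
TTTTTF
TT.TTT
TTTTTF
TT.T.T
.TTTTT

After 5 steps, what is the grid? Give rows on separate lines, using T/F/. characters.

Step 1: 5 trees catch fire, 2 burn out
  TTTTTF
  TTTTF.
  TT.TTF
  TTTTF.
  TT.T.F
  .TTTTT
Step 2: 5 trees catch fire, 5 burn out
  TTTTF.
  TTTF..
  TT.TF.
  TTTF..
  TT.T..
  .TTTTF
Step 3: 6 trees catch fire, 5 burn out
  TTTF..
  TTF...
  TT.F..
  TTF...
  TT.F..
  .TTTF.
Step 4: 4 trees catch fire, 6 burn out
  TTF...
  TF....
  TT....
  TF....
  TT....
  .TTF..
Step 5: 6 trees catch fire, 4 burn out
  TF....
  F.....
  TF....
  F.....
  TF....
  .TF...

TF....
F.....
TF....
F.....
TF....
.TF...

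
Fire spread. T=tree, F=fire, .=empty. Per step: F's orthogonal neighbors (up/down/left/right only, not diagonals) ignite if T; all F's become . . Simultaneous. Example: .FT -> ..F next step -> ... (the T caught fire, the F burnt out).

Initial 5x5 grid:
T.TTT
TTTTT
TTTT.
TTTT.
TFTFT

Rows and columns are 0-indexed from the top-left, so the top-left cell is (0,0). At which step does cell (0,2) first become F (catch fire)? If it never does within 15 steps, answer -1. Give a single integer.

Step 1: cell (0,2)='T' (+5 fires, +2 burnt)
Step 2: cell (0,2)='T' (+4 fires, +5 burnt)
Step 3: cell (0,2)='T' (+4 fires, +4 burnt)
Step 4: cell (0,2)='T' (+4 fires, +4 burnt)
Step 5: cell (0,2)='F' (+3 fires, +4 burnt)
  -> target ignites at step 5
Step 6: cell (0,2)='.' (+0 fires, +3 burnt)
  fire out at step 6

5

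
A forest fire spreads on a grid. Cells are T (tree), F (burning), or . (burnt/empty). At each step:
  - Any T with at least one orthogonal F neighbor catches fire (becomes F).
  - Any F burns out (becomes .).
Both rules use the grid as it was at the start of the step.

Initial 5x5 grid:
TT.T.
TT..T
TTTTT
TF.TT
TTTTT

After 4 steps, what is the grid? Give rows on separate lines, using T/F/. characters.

Step 1: 3 trees catch fire, 1 burn out
  TT.T.
  TT..T
  TFTTT
  F..TT
  TFTTT
Step 2: 5 trees catch fire, 3 burn out
  TT.T.
  TF..T
  F.FTT
  ...TT
  F.FTT
Step 3: 4 trees catch fire, 5 burn out
  TF.T.
  F...T
  ...FT
  ...TT
  ...FT
Step 4: 4 trees catch fire, 4 burn out
  F..T.
  ....T
  ....F
  ...FT
  ....F

F..T.
....T
....F
...FT
....F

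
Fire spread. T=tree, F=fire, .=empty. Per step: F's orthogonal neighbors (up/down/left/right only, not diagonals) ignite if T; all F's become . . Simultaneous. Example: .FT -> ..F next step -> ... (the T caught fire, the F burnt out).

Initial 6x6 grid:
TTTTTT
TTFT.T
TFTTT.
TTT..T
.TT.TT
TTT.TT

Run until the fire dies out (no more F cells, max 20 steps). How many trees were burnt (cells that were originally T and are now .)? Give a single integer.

Step 1: +6 fires, +2 burnt (F count now 6)
Step 2: +7 fires, +6 burnt (F count now 7)
Step 3: +5 fires, +7 burnt (F count now 5)
Step 4: +3 fires, +5 burnt (F count now 3)
Step 5: +1 fires, +3 burnt (F count now 1)
Step 6: +0 fires, +1 burnt (F count now 0)
Fire out after step 6
Initially T: 27, now '.': 31
Total burnt (originally-T cells now '.'): 22

Answer: 22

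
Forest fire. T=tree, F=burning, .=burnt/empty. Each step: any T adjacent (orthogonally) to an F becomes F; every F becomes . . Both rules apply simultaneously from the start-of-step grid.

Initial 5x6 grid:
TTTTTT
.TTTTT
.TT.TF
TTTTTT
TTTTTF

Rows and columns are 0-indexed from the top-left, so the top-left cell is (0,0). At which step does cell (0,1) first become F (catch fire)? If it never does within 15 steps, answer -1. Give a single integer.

Step 1: cell (0,1)='T' (+4 fires, +2 burnt)
Step 2: cell (0,1)='T' (+4 fires, +4 burnt)
Step 3: cell (0,1)='T' (+4 fires, +4 burnt)
Step 4: cell (0,1)='T' (+4 fires, +4 burnt)
Step 5: cell (0,1)='T' (+5 fires, +4 burnt)
Step 6: cell (0,1)='F' (+3 fires, +5 burnt)
  -> target ignites at step 6
Step 7: cell (0,1)='.' (+1 fires, +3 burnt)
Step 8: cell (0,1)='.' (+0 fires, +1 burnt)
  fire out at step 8

6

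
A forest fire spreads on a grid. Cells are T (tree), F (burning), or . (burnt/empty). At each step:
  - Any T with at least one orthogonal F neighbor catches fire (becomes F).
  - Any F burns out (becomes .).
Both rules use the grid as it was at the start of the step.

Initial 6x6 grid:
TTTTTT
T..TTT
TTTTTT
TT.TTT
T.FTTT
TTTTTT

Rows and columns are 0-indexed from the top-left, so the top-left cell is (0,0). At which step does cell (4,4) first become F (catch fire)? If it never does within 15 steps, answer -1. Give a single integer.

Step 1: cell (4,4)='T' (+2 fires, +1 burnt)
Step 2: cell (4,4)='F' (+4 fires, +2 burnt)
  -> target ignites at step 2
Step 3: cell (4,4)='.' (+5 fires, +4 burnt)
Step 4: cell (4,4)='.' (+6 fires, +5 burnt)
Step 5: cell (4,4)='.' (+5 fires, +6 burnt)
Step 6: cell (4,4)='.' (+5 fires, +5 burnt)
Step 7: cell (4,4)='.' (+3 fires, +5 burnt)
Step 8: cell (4,4)='.' (+1 fires, +3 burnt)
Step 9: cell (4,4)='.' (+0 fires, +1 burnt)
  fire out at step 9

2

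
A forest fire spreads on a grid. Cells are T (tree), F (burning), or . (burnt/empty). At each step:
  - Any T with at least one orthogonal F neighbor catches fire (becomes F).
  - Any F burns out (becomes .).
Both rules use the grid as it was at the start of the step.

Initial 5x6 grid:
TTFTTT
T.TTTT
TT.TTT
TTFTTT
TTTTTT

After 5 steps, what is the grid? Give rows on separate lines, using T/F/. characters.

Step 1: 6 trees catch fire, 2 burn out
  TF.FTT
  T.FTTT
  TT.TTT
  TF.FTT
  TTFTTT
Step 2: 9 trees catch fire, 6 burn out
  F...FT
  T..FTT
  TF.FTT
  F...FT
  TF.FTT
Step 3: 8 trees catch fire, 9 burn out
  .....F
  F...FT
  F...FT
  .....F
  F...FT
Step 4: 3 trees catch fire, 8 burn out
  ......
  .....F
  .....F
  ......
  .....F
Step 5: 0 trees catch fire, 3 burn out
  ......
  ......
  ......
  ......
  ......

......
......
......
......
......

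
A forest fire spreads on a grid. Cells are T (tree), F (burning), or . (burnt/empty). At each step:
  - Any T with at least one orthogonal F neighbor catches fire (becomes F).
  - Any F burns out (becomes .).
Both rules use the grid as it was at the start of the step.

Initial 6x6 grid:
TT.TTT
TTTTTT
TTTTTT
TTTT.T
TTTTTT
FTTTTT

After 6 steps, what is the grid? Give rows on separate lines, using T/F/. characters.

Step 1: 2 trees catch fire, 1 burn out
  TT.TTT
  TTTTTT
  TTTTTT
  TTTT.T
  FTTTTT
  .FTTTT
Step 2: 3 trees catch fire, 2 burn out
  TT.TTT
  TTTTTT
  TTTTTT
  FTTT.T
  .FTTTT
  ..FTTT
Step 3: 4 trees catch fire, 3 burn out
  TT.TTT
  TTTTTT
  FTTTTT
  .FTT.T
  ..FTTT
  ...FTT
Step 4: 5 trees catch fire, 4 burn out
  TT.TTT
  FTTTTT
  .FTTTT
  ..FT.T
  ...FTT
  ....FT
Step 5: 6 trees catch fire, 5 burn out
  FT.TTT
  .FTTTT
  ..FTTT
  ...F.T
  ....FT
  .....F
Step 6: 4 trees catch fire, 6 burn out
  .F.TTT
  ..FTTT
  ...FTT
  .....T
  .....F
  ......

.F.TTT
..FTTT
...FTT
.....T
.....F
......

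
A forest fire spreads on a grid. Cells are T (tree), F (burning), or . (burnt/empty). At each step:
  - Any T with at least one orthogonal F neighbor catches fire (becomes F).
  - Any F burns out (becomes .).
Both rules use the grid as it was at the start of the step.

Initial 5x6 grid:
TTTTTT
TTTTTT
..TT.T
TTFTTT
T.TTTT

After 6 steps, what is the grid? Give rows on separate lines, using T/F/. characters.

Step 1: 4 trees catch fire, 1 burn out
  TTTTTT
  TTTTTT
  ..FT.T
  TF.FTT
  T.FTTT
Step 2: 5 trees catch fire, 4 burn out
  TTTTTT
  TTFTTT
  ...F.T
  F...FT
  T..FTT
Step 3: 6 trees catch fire, 5 burn out
  TTFTTT
  TF.FTT
  .....T
  .....F
  F...FT
Step 4: 6 trees catch fire, 6 burn out
  TF.FTT
  F...FT
  .....F
  ......
  .....F
Step 5: 3 trees catch fire, 6 burn out
  F...FT
  .....F
  ......
  ......
  ......
Step 6: 1 trees catch fire, 3 burn out
  .....F
  ......
  ......
  ......
  ......

.....F
......
......
......
......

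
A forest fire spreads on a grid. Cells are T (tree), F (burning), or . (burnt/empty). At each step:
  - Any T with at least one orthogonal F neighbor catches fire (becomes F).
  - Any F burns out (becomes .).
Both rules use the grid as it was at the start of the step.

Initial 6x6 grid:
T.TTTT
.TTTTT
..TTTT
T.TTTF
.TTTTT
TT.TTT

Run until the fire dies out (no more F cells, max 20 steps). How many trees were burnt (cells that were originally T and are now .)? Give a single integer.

Answer: 26

Derivation:
Step 1: +3 fires, +1 burnt (F count now 3)
Step 2: +5 fires, +3 burnt (F count now 5)
Step 3: +6 fires, +5 burnt (F count now 6)
Step 4: +5 fires, +6 burnt (F count now 5)
Step 5: +3 fires, +5 burnt (F count now 3)
Step 6: +3 fires, +3 burnt (F count now 3)
Step 7: +1 fires, +3 burnt (F count now 1)
Step 8: +0 fires, +1 burnt (F count now 0)
Fire out after step 8
Initially T: 28, now '.': 34
Total burnt (originally-T cells now '.'): 26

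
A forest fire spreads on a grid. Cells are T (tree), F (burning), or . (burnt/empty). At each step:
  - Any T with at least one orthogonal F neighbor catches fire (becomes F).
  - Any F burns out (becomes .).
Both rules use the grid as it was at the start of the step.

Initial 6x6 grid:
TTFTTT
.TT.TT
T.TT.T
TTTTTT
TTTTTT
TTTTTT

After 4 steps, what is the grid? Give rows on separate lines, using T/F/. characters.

Step 1: 3 trees catch fire, 1 burn out
  TF.FTT
  .TF.TT
  T.TT.T
  TTTTTT
  TTTTTT
  TTTTTT
Step 2: 4 trees catch fire, 3 burn out
  F...FT
  .F..TT
  T.FT.T
  TTTTTT
  TTTTTT
  TTTTTT
Step 3: 4 trees catch fire, 4 burn out
  .....F
  ....FT
  T..F.T
  TTFTTT
  TTTTTT
  TTTTTT
Step 4: 4 trees catch fire, 4 burn out
  ......
  .....F
  T....T
  TF.FTT
  TTFTTT
  TTTTTT

......
.....F
T....T
TF.FTT
TTFTTT
TTTTTT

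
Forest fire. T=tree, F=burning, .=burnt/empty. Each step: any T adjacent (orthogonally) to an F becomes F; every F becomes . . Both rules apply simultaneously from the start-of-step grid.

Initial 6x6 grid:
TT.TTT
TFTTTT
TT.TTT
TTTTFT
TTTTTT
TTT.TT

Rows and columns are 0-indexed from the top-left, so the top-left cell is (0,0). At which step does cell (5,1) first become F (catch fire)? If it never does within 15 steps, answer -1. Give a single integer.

Step 1: cell (5,1)='T' (+8 fires, +2 burnt)
Step 2: cell (5,1)='T' (+11 fires, +8 burnt)
Step 3: cell (5,1)='T' (+7 fires, +11 burnt)
Step 4: cell (5,1)='F' (+4 fires, +7 burnt)
  -> target ignites at step 4
Step 5: cell (5,1)='.' (+1 fires, +4 burnt)
Step 6: cell (5,1)='.' (+0 fires, +1 burnt)
  fire out at step 6

4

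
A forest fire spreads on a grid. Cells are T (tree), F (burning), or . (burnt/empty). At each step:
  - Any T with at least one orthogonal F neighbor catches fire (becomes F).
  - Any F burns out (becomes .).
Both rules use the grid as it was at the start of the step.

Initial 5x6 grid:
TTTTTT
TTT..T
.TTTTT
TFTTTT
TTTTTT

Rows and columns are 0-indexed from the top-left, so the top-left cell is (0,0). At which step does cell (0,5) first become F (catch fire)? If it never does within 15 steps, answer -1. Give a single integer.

Step 1: cell (0,5)='T' (+4 fires, +1 burnt)
Step 2: cell (0,5)='T' (+5 fires, +4 burnt)
Step 3: cell (0,5)='T' (+6 fires, +5 burnt)
Step 4: cell (0,5)='T' (+5 fires, +6 burnt)
Step 5: cell (0,5)='T' (+3 fires, +5 burnt)
Step 6: cell (0,5)='T' (+2 fires, +3 burnt)
Step 7: cell (0,5)='F' (+1 fires, +2 burnt)
  -> target ignites at step 7
Step 8: cell (0,5)='.' (+0 fires, +1 burnt)
  fire out at step 8

7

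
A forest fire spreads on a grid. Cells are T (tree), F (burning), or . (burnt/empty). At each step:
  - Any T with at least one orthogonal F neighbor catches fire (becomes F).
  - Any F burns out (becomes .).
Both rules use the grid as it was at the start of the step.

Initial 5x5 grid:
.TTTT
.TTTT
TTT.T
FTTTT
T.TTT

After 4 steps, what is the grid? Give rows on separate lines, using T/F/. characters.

Step 1: 3 trees catch fire, 1 burn out
  .TTTT
  .TTTT
  FTT.T
  .FTTT
  F.TTT
Step 2: 2 trees catch fire, 3 burn out
  .TTTT
  .TTTT
  .FT.T
  ..FTT
  ..TTT
Step 3: 4 trees catch fire, 2 burn out
  .TTTT
  .FTTT
  ..F.T
  ...FT
  ..FTT
Step 4: 4 trees catch fire, 4 burn out
  .FTTT
  ..FTT
  ....T
  ....F
  ...FT

.FTTT
..FTT
....T
....F
...FT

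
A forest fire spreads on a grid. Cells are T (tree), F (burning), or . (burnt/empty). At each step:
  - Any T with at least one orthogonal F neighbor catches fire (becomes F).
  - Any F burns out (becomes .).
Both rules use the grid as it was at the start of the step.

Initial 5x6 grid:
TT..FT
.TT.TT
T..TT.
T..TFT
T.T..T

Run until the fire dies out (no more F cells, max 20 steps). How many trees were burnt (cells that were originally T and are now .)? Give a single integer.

Answer: 8

Derivation:
Step 1: +5 fires, +2 burnt (F count now 5)
Step 2: +3 fires, +5 burnt (F count now 3)
Step 3: +0 fires, +3 burnt (F count now 0)
Fire out after step 3
Initially T: 16, now '.': 22
Total burnt (originally-T cells now '.'): 8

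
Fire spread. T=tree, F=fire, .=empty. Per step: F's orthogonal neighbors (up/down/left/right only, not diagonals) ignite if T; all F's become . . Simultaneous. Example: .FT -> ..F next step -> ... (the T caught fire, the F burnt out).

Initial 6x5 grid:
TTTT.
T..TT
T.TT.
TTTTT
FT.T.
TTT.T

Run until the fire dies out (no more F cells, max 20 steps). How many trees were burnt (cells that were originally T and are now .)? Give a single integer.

Answer: 20

Derivation:
Step 1: +3 fires, +1 burnt (F count now 3)
Step 2: +3 fires, +3 burnt (F count now 3)
Step 3: +3 fires, +3 burnt (F count now 3)
Step 4: +3 fires, +3 burnt (F count now 3)
Step 5: +4 fires, +3 burnt (F count now 4)
Step 6: +2 fires, +4 burnt (F count now 2)
Step 7: +2 fires, +2 burnt (F count now 2)
Step 8: +0 fires, +2 burnt (F count now 0)
Fire out after step 8
Initially T: 21, now '.': 29
Total burnt (originally-T cells now '.'): 20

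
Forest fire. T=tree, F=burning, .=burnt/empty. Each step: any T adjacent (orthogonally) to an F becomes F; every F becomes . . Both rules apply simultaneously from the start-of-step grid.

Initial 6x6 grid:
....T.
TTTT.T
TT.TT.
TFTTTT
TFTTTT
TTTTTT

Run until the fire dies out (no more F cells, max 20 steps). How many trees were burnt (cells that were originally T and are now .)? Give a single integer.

Step 1: +6 fires, +2 burnt (F count now 6)
Step 2: +6 fires, +6 burnt (F count now 6)
Step 3: +6 fires, +6 burnt (F count now 6)
Step 4: +5 fires, +6 burnt (F count now 5)
Step 5: +1 fires, +5 burnt (F count now 1)
Step 6: +0 fires, +1 burnt (F count now 0)
Fire out after step 6
Initially T: 26, now '.': 34
Total burnt (originally-T cells now '.'): 24

Answer: 24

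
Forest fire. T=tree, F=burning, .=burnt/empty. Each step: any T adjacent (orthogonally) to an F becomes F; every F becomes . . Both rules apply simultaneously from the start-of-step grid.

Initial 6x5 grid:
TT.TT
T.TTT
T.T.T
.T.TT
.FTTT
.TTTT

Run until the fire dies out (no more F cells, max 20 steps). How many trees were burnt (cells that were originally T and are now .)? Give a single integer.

Answer: 17

Derivation:
Step 1: +3 fires, +1 burnt (F count now 3)
Step 2: +2 fires, +3 burnt (F count now 2)
Step 3: +3 fires, +2 burnt (F count now 3)
Step 4: +2 fires, +3 burnt (F count now 2)
Step 5: +1 fires, +2 burnt (F count now 1)
Step 6: +1 fires, +1 burnt (F count now 1)
Step 7: +2 fires, +1 burnt (F count now 2)
Step 8: +2 fires, +2 burnt (F count now 2)
Step 9: +1 fires, +2 burnt (F count now 1)
Step 10: +0 fires, +1 burnt (F count now 0)
Fire out after step 10
Initially T: 21, now '.': 26
Total burnt (originally-T cells now '.'): 17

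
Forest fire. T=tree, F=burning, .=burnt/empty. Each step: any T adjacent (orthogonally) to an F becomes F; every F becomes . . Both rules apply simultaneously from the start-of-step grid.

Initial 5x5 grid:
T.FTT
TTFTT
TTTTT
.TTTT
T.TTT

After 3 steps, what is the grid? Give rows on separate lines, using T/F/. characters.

Step 1: 4 trees catch fire, 2 burn out
  T..FT
  TF.FT
  TTFTT
  .TTTT
  T.TTT
Step 2: 6 trees catch fire, 4 burn out
  T...F
  F...F
  TF.FT
  .TFTT
  T.TTT
Step 3: 6 trees catch fire, 6 burn out
  F....
  .....
  F...F
  .F.FT
  T.FTT

F....
.....
F...F
.F.FT
T.FTT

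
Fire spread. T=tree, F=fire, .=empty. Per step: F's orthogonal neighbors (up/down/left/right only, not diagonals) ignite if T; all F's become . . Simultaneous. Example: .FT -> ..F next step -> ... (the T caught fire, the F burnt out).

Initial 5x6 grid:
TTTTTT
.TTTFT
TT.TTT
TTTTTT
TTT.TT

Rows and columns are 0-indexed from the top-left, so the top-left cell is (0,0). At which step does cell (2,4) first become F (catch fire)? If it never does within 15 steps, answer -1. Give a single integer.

Step 1: cell (2,4)='F' (+4 fires, +1 burnt)
  -> target ignites at step 1
Step 2: cell (2,4)='.' (+6 fires, +4 burnt)
Step 3: cell (2,4)='.' (+5 fires, +6 burnt)
Step 4: cell (2,4)='.' (+4 fires, +5 burnt)
Step 5: cell (2,4)='.' (+4 fires, +4 burnt)
Step 6: cell (2,4)='.' (+2 fires, +4 burnt)
Step 7: cell (2,4)='.' (+1 fires, +2 burnt)
Step 8: cell (2,4)='.' (+0 fires, +1 burnt)
  fire out at step 8

1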